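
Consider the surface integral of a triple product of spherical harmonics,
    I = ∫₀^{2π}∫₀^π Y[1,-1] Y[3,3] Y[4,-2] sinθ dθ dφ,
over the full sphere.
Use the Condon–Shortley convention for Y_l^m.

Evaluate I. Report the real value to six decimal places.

Checks pass: Σm=0; 8 even; l₃=4∈[2,4].
(2·1+1)(2·3+1)(2·4+1) = 189
Δ: 0! 2! 6! / 9! → 1/252
sum: t=0:+1/36 = 1/36
3j²(1 3 4; 0 0 0) = Δ·Π!·Σ² = 4/63  (sign +1)
sum: t=0:+1/1440 = 1/1440
3j²(1 3 4; -1 3 -2) = Δ·Π!·Σ² = 1/252  (sign +1)
combine: 4πI² = 189·4/63·1/252 = 1/21
take √, sign +1: I = 0.06155813

0.061558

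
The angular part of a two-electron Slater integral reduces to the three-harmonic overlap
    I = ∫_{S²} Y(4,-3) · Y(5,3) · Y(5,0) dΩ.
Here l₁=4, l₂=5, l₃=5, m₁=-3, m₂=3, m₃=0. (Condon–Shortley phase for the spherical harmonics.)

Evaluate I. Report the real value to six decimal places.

0.130198

Rules hold: Σm=0, L=14 even, 1≤5≤9.
N = 9·11·11 = 1089
Δ = 4!·4!·6!/15! = 1/3153150
Racah Σ t=0..4: t=0:+1/69120 t=1:−1/1728 t=2:+1/576 t=3:−1/1728 t=4:+1/69120 = 7/11520
⇒ 3j(4 5 5; 0 0 0)² = 2/143, sgn -1
Racah Σ t=3..4: t=3:−1/17280 t=4:+1/6912 = 1/11520
⇒ 3j(4 5 5; -3 3 0)² = 2/143, sgn -1
4πI² = N·(3j₀)²·(3jₘ)² = 36/169
I = +1·√(0.213018/4π) = 0.13019760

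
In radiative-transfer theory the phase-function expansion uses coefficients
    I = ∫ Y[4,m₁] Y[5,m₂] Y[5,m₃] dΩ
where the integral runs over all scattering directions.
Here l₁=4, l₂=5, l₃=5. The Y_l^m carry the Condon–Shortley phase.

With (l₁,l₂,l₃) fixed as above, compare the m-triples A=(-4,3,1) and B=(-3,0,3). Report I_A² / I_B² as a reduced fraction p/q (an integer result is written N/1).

Shared (l₁,l₂,l₃)=(4,5,5): N and (l;000)² cancel in I_A²/I_B².
A: Δ = 4!·4!·6!/15! = 1/3153150; Racah Σ t=4..4: t=4:+1/27648 = 1/27648; ⇒ 3j(4 5 5; -4 3 1)² = 10/429, sgn +1
B: Δ = 4!·4!·6!/15! = 1/3153150; Racah Σ t=3..4: t=3:−1/6912 t=4:+1/17280 = -1/11520; ⇒ 3j(4 5 5; -3 0 3)² = 2/143, sgn -1
I_A²/I_B² = (10/429)/(2/143) = 5/3

5/3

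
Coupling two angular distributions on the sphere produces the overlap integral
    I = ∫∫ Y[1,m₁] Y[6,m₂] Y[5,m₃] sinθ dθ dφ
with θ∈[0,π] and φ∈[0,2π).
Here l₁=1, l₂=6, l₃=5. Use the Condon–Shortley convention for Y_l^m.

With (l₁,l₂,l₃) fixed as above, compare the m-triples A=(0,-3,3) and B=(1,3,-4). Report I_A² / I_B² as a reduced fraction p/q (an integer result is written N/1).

9/1

l's match ⇒ only the (l;m) 3-j factors differ between A and B.
A: triangle coeff Δ(1,6,5) = 1/858; Σ_t [1,1]: t=1:−1/80640 = -1/80640; (3j)²=9/286 [(1 6 5; 0 -3 3)], sign=-1
B: triangle coeff Δ(1,6,5) = 1/858; Σ_t [0,0]: t=0:+1/725760 = 1/725760; (3j)²=1/286 [(1 6 5; 1 3 -4)], sign=-1
I_A²/I_B² = (9/286)/(1/286) = 9/1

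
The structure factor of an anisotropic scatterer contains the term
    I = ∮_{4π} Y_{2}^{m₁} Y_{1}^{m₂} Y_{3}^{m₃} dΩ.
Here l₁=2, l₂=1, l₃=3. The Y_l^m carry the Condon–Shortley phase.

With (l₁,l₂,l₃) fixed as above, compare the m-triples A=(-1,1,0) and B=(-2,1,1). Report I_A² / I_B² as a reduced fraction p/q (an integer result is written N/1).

Shared (l₁,l₂,l₃)=(2,1,3): N and (l;000)² cancel in I_A²/I_B².
A: Δ = 0!·4!·2!/7! = 1/105; Racah Σ t=0..0: t=0:+1/12 = 1/12; ⇒ 3j(2 1 3; -1 1 0)² = 1/35, sgn -1
B: Δ = 0!·4!·2!/7! = 1/105; Racah Σ t=0..0: t=0:+1/48 = 1/48; ⇒ 3j(2 1 3; -2 1 1)² = 1/105, sgn +1
I_A²/I_B² = (1/35)/(1/105) = 3/1

3/1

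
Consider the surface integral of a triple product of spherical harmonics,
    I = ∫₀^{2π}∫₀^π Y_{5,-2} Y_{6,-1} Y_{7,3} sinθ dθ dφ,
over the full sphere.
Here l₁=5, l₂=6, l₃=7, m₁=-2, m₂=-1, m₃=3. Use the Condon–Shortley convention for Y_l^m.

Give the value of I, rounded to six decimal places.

Rules hold: Σm=0, L=18 even, 1≤7≤11.
N = 11·13·15 = 2145
Δ = 4!·6!·8!/19! = 1/174594420
Racah Σ t=0..4: t=0:+1/4147200 t=1:−1/207360 t=2:+1/82944 t=3:−1/207360 t=4:+1/4147200 = 1/345600
⇒ 3j(5 6 7; 0 0 0)² = 420/46189, sgn -1
Racah Σ t=1..4: t=1:−1/2488320 t=2:+1/345600 t=3:−1/414720 t=4:+1/4354560 = 1/3225600
⇒ 3j(5 6 7; -2 -1 3)² = 81/92378, sgn +1
4πI² = N·(3j₀)²·(3jₘ)² = 255150/14919047
I = -1·√(0.0171023/4π) = -0.03689116

-0.036891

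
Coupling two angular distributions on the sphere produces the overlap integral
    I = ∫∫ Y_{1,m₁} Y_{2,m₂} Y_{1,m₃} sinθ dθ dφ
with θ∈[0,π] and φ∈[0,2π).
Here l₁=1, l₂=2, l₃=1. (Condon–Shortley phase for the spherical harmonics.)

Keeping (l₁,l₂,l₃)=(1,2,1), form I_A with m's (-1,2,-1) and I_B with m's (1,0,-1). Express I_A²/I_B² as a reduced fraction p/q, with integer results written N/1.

Shared (l₁,l₂,l₃)=(1,2,1): N and (l;000)² cancel in I_A²/I_B².
A: Δ = 2!·0!·2!/5! = 1/30; Racah Σ t=2..2: t=2:+1/4 = 1/4; ⇒ 3j(1 2 1; -1 2 -1)² = 1/5, sgn +1
B: Δ = 2!·0!·2!/5! = 1/30; Racah Σ t=0..0: t=0:+1/4 = 1/4; ⇒ 3j(1 2 1; 1 0 -1)² = 1/30, sgn +1
I_A²/I_B² = (1/5)/(1/30) = 6/1

6/1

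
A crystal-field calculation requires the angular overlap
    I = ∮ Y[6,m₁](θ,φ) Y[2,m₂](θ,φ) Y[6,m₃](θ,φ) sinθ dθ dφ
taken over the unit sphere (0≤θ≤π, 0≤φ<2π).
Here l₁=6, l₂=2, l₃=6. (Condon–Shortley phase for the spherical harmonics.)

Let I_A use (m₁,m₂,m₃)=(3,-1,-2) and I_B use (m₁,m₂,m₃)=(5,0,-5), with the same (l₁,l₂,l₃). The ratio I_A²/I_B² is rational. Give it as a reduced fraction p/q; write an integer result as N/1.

150/121

Same 6,2,6: normalisation and zero-m 3j drop out of the ratio.
A: Δ: 2! 10! 2! / 15! → 1/90090; sum: t=0:+1/60480 t=1:−1/161280 = 1/96768; 3j²(6 2 6; 3 -1 -2) = Δ·Π!·Σ² = 15/1001  (sign +1)
B: Δ: 2! 10! 2! / 15! → 1/90090; sum: t=0:+1/1451520 t=1:−1/3628800 = 1/2419200; 3j²(6 2 6; 5 0 -5) = Δ·Π!·Σ² = 11/910  (sign -1)
I_A²/I_B² = (15/1001)/(11/910) = 150/121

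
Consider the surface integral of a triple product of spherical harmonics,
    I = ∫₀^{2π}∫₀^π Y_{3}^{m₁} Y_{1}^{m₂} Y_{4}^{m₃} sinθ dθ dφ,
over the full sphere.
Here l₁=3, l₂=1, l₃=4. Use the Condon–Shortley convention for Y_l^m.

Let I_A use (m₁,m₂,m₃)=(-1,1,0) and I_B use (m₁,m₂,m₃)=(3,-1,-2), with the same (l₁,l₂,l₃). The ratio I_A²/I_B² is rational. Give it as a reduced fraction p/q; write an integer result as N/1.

Shared (l₁,l₂,l₃)=(3,1,4): N and (l;000)² cancel in I_A²/I_B².
A: Δ = 0!·6!·2!/9! = 1/252; Racah Σ t=0..0: t=0:+1/96 = 1/96; ⇒ 3j(3 1 4; -1 1 0)² = 1/42, sgn +1
B: Δ = 0!·6!·2!/9! = 1/252; Racah Σ t=0..0: t=0:+1/1440 = 1/1440; ⇒ 3j(3 1 4; 3 -1 -2)² = 1/252, sgn +1
I_A²/I_B² = (1/42)/(1/252) = 6/1

6/1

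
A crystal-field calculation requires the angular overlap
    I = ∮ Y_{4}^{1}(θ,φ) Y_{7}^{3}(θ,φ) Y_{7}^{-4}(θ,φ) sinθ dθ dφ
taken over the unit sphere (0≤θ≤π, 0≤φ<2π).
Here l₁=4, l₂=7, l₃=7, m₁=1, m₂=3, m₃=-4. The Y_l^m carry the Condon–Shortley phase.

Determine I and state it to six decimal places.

0.111287

Rules hold: Σm=0, L=18 even, 3≤7≤11.
N = 9·15·15 = 2025
Δ = 4!·4!·10!/19! = 1/58198140
Racah Σ t=0..4: t=0:+1/17418240 t=1:−1/622080 t=2:+1/230400 t=3:−1/622080 t=4:+1/17418240 = 1/806400
⇒ 3j(4 7 7; 0 0 0)² = 2268/230945, sgn -1
Racah Σ t=0..3: t=0:+1/522547200 t=1:−1/8709120 t=2:+1/1935360 t=3:−1/4354560 = 13/74649600
⇒ 3j(4 7 7; 1 3 -4)² = 91/11628, sgn -1
4πI² = N·(3j₀)²·(3jₘ)² = 178605/1147619
I = +1·√(0.155631/4π) = 0.11128663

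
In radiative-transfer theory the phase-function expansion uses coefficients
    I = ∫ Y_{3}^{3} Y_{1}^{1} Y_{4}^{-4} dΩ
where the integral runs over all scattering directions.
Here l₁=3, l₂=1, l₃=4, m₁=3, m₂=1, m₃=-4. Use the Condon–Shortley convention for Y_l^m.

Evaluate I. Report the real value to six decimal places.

Rules hold: Σm=0, L=8 even, 2≤4≤4.
N = 7·3·9 = 189
Δ = 0!·6!·2!/9! = 1/252
Racah Σ t=0..0: t=0:+1/36 = 1/36
⇒ 3j(3 1 4; 0 0 0)² = 4/63, sgn +1
Racah Σ t=0..0: t=0:+1/1440 = 1/1440
⇒ 3j(3 1 4; 3 1 -4)² = 1/9, sgn +1
4πI² = N·(3j₀)²·(3jₘ)² = 4/3
I = +1·√(1.33333/4π) = 0.32573501

0.325735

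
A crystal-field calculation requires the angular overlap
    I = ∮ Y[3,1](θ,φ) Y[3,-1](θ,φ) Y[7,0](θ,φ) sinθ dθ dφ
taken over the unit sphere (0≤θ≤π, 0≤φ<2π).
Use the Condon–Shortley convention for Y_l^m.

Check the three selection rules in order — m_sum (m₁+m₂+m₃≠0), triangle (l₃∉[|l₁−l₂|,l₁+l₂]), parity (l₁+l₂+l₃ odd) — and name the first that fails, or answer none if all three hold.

triangle

azimuthal sum: 1 − 1 + 0 = 0  ✓
0 ≤ 7 ≤ 6 (triangle on l)  ✗
L = 3 + 3 + 7 = 13 (odd)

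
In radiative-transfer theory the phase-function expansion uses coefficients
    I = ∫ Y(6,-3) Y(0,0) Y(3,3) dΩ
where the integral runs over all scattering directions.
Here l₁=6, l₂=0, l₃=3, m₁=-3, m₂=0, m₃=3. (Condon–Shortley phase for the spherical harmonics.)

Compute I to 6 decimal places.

triangle: need 6≤l₃≤6, have 3; I=0

0.000000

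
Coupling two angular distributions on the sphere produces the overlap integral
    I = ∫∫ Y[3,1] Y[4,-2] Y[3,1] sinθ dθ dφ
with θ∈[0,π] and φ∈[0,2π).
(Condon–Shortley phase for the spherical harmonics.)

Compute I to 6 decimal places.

m-sum 0 ✓  L=10 even ✓  1≤3≤7 ✓
Π(2lᵢ+1) = 7×9×7 = 441
triangle coeff Δ(3,4,3) = 1/34650
Σ_t [1,3]: t=1:−1/72 t=2:+1/16 t=3:−1/72 = 5/144
(3j)²=2/77 [(3 4 3; 0 0 0)], sign=-1
Σ_t [0,2]: t=0:+1/192 t=1:−1/36 t=2:+1/192 = -5/288
(3j)²=20/693 [(3 4 3; 1 -2 1)], sign=-1
⇒ 4πI² = 40/121
I = (+1)√(40/121/(4π)) = 0.16219310

0.162193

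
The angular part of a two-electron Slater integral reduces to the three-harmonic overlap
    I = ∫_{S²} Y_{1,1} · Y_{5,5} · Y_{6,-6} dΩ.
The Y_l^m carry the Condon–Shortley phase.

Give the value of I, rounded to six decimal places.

0.331940

m-sum 0 ✓  L=12 even ✓  4≤6≤6 ✓
Π(2lᵢ+1) = 3×11×13 = 429
triangle coeff Δ(1,5,6) = 1/858
Σ_t [0,0]: t=0:+1/14400 = 1/14400
(3j)²=6/143 [(1 5 6; 0 0 0)], sign=+1
Σ_t [0,0]: t=0:+1/7257600 = 1/7257600
(3j)²=1/13 [(1 5 6; 1 5 -6)], sign=+1
⇒ 4πI² = 18/13
I = (+1)√(18/13/(4π)) = 0.33194004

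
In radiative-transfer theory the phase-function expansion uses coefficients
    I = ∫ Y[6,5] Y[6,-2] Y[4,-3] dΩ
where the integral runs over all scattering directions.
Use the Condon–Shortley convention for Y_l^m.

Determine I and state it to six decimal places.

Rules hold: Σm=0, L=16 even, 0≤4≤12.
N = 13·13·9 = 1521
Δ = 8!·4!·4!/17! = 1/15315300
Racah Σ t=2..6: t=2:+1/829440 t=3:−1/25920 t=4:+1/9216 t=5:−1/25920 t=6:+1/829440 = 7/207360
⇒ 3j(6 6 4; 0 0 0)² = 28/2431, sgn +1
Racah Σ t=0..1: t=0:+1/5806080 t=1:−1/725760 = -1/829440
⇒ 3j(6 6 4; 5 -2 -3)² = 49/2652, sgn +1
4πI² = N·(3j₀)²·(3jₘ)² = 1029/3179
I = +1·√(0.323687/4π) = 0.16049352

0.160494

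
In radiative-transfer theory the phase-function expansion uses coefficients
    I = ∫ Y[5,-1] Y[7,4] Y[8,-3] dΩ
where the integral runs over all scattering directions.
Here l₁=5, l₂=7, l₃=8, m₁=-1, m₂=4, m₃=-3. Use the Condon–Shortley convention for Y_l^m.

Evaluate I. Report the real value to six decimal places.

0.095870

m-sum 0 ✓  L=20 even ✓  2≤8≤12 ✓
Π(2lᵢ+1) = 11×15×17 = 2805
triangle coeff Δ(5,7,8) = 1/814773960
Σ_t [0,4]: t=0:+1/87091200 t=1:−1/4976640 t=2:+1/2073600 t=3:−1/4976640 t=4:+1/87091200 = 1/9676800
(3j)²=360/46189 [(5 7 8; 0 0 0)], sign=+1
Σ_t [1,4]: t=1:−1/2612736000 t=2:+1/69672960 t=3:−1/17418240 t=4:+1/34836480 = -11/746496000
(3j)²=1331/251940 [(5 7 8; -1 4 -3)], sign=+1
⇒ 4πI² = 119790/1037153
I = (+1)√(119790/1037153/(4π)) = 0.09587027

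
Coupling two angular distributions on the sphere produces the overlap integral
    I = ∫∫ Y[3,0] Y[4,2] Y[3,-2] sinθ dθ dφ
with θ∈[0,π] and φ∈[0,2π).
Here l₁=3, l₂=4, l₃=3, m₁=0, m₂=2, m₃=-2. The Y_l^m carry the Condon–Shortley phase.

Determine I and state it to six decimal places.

-0.044418

m-sum 0 ✓  L=10 even ✓  1≤3≤7 ✓
Π(2lᵢ+1) = 7×9×7 = 441
triangle coeff Δ(3,4,3) = 1/34650
Σ_t [1,3]: t=1:−1/72 t=2:+1/16 t=3:−1/72 = 5/144
(3j)²=2/77 [(3 4 3; 0 0 0)], sign=-1
Σ_t [2,3]: t=2:+1/96 t=3:−1/72 = -1/288
(3j)²=1/462 [(3 4 3; 0 2 -2)], sign=+1
⇒ 4πI² = 3/121
I = (-1)√(3/121/(4π)) = -0.04441841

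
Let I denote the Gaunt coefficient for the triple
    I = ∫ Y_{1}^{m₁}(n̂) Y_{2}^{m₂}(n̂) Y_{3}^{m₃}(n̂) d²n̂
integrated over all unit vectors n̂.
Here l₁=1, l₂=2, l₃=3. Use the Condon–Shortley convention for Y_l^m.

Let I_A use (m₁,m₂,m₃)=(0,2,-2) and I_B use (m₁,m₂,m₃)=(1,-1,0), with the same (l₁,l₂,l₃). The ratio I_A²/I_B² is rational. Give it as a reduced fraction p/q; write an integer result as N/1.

l's match ⇒ only the (l;m) 3-j factors differ between A and B.
A: triangle coeff Δ(1,2,3) = 1/105; Σ_t [0,0]: t=0:+1/24 = 1/24; (3j)²=1/21 [(1 2 3; 0 2 -2)], sign=-1
B: triangle coeff Δ(1,2,3) = 1/105; Σ_t [0,0]: t=0:+1/12 = 1/12; (3j)²=1/35 [(1 2 3; 1 -1 0)], sign=-1
I_A²/I_B² = (1/21)/(1/35) = 5/3

5/3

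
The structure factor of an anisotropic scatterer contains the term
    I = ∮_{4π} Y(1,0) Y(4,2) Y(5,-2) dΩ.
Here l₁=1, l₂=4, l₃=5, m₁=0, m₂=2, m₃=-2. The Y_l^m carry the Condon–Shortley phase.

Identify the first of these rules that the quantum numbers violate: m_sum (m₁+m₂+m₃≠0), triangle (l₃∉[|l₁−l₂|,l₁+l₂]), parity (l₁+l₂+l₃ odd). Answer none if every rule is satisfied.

none

m₁+m₂+m₃ = 0 + 2 − 2 = 0  ✓
triangle: |1−4|=3 ≤ l₃=5 ≤ 1+4=5  ✓
parity: l₁+l₂+l₃ = 10 is even  ✓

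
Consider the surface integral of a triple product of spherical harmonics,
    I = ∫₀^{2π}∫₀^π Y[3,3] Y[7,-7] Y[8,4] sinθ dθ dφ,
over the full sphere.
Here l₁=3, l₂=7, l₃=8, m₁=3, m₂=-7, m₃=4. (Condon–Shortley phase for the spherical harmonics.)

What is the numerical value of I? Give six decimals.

-0.020973

Rules hold: Σm=0, L=18 even, 4≤8≤10.
N = 7·15·17 = 1785
Δ = 2!·4!·12!/19! = 1/5290740
Racah Σ t=0..2: t=0:+1/7257600 t=1:−1/2073600 t=2:+1/7257600 = -1/4838400
⇒ 3j(3 7 8; 0 0 0)² = 252/20995, sgn -1
Racah Σ t=0..0: t=0:+1/22992076800 = 1/22992076800
⇒ 3j(3 7 8; 3 -7 4)² = 1/3876, sgn +1
4πI² = N·(3j₀)²·(3jₘ)² = 441/79781
I = -1·√(0.00552763/4π) = -0.02097320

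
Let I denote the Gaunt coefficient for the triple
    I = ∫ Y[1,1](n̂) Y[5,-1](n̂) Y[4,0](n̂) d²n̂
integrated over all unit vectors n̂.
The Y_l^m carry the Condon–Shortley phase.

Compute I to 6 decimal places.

Checks pass: Σm=0; 10 even; l₃=4∈[4,6].
(2·1+1)(2·5+1)(2·4+1) = 297
Δ: 2! 0! 8! / 11! → 1/495
sum: t=1:−1/576 = -1/576
3j²(1 5 4; 0 0 0) = Δ·Π!·Σ² = 5/99  (sign -1)
sum: t=0:+1/1152 = 1/1152
3j²(1 5 4; 1 -1 0) = Δ·Π!·Σ² = 1/33  (sign +1)
combine: 4πI² = 297·5/99·1/33 = 5/11
take √, sign -1: I = -0.19018827

-0.190188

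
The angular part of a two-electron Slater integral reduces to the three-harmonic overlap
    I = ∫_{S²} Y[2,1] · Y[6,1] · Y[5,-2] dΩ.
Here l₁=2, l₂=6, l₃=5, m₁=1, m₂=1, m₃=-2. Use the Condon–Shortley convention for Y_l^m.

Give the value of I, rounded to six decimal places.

L=13 odd ⇒ parity kills the (l;000) factor ⇒ I = 0

0.000000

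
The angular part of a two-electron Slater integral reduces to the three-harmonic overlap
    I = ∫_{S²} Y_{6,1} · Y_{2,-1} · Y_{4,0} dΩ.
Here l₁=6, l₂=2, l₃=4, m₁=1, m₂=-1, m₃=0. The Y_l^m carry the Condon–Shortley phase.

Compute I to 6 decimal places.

m-sum 0 ✓  L=12 even ✓  4≤4≤8 ✓
Π(2lᵢ+1) = 13×5×9 = 585
triangle coeff Δ(6,2,4) = 1/6435
Σ_t [2,2]: t=2:+1/2304 = 1/2304
(3j)²=5/143 [(6 2 4; 0 0 0)], sign=+1
Σ_t [1,1]: t=1:−1/3456 = -1/3456
(3j)²=35/1287 [(6 2 4; 1 -1 0)], sign=-1
⇒ 4πI² = 875/1573
I = (-1)√(875/1573/(4π)) = -0.21039467

-0.210395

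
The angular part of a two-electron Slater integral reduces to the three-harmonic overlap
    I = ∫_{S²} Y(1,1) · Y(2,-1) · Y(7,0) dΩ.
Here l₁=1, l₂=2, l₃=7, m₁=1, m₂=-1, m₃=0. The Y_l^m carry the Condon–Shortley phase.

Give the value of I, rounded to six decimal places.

0.000000

l₃=7 ∉ [1,3] — triangle fails ⇒ I = 0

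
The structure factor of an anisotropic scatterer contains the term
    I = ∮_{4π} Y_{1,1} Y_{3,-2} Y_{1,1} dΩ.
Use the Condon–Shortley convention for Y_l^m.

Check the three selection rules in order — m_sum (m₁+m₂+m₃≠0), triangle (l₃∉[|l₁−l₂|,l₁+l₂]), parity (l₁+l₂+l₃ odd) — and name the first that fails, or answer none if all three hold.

m₁+m₂+m₃ = 1 − 2 + 1 = 0  ✓
triangle: |1−3|=2 ≤ l₃=1 ≤ 1+3=4  ✗
parity: l₁+l₂+l₃ = 5 is odd

triangle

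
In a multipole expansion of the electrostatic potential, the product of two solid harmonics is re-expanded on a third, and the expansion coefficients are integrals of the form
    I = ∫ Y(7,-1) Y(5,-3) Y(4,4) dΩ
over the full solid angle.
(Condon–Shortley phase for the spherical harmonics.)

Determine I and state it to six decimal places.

Checks pass: Σm=0; 16 even; l₃=4∈[2,12].
(2·7+1)(2·5+1)(2·4+1) = 1485
Δ: 8! 6! 2! / 17! → 1/6126120
sum: t=3:−1/69120 t=4:+1/20736 t=5:−1/69120 = 1/51840
3j²(7 5 4; 0 0 0) = Δ·Π!·Σ² = 280/21879  (sign +1)
sum: t=2:+1/2073600 = 1/2073600
3j²(7 5 4; -1 -3 4) = Δ·Π!·Σ² = 392/109395  (sign +1)
combine: 4πI² = 1485·280/21879·392/109395 = 109760/1611753
take √, sign +1: I = 0.07361526

0.073615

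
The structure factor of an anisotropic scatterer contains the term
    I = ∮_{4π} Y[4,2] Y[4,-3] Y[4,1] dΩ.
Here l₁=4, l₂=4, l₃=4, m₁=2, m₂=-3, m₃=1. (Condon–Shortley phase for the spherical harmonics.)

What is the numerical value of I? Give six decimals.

Rules hold: Σm=0, L=12 even, 0≤4≤8.
N = 9·9·9 = 729
Δ = 4!·4!·4!/13! = 1/450450
Racah Σ t=0..4: t=0:+1/13824 t=1:−1/216 t=2:+1/64 t=3:−1/216 t=4:+1/13824 = 5/768
⇒ 3j(4 4 4; 0 0 0)² = 18/1001, sgn +1
Racah Σ t=0..1: t=0:+1/576 t=1:−1/864 = 1/1728
⇒ 3j(4 4 4; 2 -3 1)² = 5/1287, sgn -1
4πI² = N·(3j₀)²·(3jₘ)² = 7290/143143
I = -1·√(0.0509281/4π) = -0.06366105

-0.063661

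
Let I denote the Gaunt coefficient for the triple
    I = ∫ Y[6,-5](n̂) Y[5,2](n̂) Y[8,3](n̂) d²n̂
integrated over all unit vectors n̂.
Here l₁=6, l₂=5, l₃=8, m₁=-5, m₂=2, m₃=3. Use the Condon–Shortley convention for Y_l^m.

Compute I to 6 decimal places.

Σlᵢ=19 odd — θ-integrand is odd under cosθ→−cosθ; I=0

0.000000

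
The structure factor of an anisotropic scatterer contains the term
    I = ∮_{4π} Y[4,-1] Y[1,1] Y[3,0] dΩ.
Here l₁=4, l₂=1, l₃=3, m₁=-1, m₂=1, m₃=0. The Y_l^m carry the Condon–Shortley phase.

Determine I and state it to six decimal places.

m-sum 0 ✓  L=8 even ✓  3≤3≤5 ✓
Π(2lᵢ+1) = 9×3×7 = 189
triangle coeff Δ(4,1,3) = 1/252
Σ_t [1,1]: t=1:−1/36 = -1/36
(3j)²=4/63 [(4 1 3; 0 0 0)], sign=+1
Σ_t [2,2]: t=2:+1/72 = 1/72
(3j)²=5/126 [(4 1 3; -1 1 0)], sign=-1
⇒ 4πI² = 10/21
I = (-1)√(10/21/(4π)) = -0.19466390

-0.194664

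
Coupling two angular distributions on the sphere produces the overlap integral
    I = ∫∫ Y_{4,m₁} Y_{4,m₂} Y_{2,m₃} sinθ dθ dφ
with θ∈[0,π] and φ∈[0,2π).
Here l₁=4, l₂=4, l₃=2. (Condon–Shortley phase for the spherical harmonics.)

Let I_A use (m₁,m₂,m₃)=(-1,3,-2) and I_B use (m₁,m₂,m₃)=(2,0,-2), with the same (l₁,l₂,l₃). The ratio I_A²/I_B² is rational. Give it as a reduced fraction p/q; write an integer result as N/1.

l's match ⇒ only the (l;m) 3-j factors differ between A and B.
A: triangle coeff Δ(4,4,2) = 1/13860; Σ_t [5,5]: t=5:−1/480 = -1/480; (3j)²=3/110 [(4 4 2; -1 3 -2)], sign=-1
B: triangle coeff Δ(4,4,2) = 1/13860; Σ_t [2,2]: t=2:+1/192 = 1/192; (3j)²=3/77 [(4 4 2; 2 0 -2)], sign=+1
I_A²/I_B² = (3/110)/(3/77) = 7/10

7/10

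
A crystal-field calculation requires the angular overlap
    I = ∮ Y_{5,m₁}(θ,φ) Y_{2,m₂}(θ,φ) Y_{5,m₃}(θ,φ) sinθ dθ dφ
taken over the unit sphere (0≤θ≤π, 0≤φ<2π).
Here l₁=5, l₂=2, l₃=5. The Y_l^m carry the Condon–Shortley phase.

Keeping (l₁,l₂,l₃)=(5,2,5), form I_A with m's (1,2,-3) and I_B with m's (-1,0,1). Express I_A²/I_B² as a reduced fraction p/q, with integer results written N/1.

l's match ⇒ only the (l;m) 3-j factors differ between A and B.
A: triangle coeff Δ(5,2,5) = 1/38610; Σ_t [2,2]: t=2:+1/5760 = 1/5760; (3j)²=56/2145 [(5 2 5; 1 2 -3)], sign=+1
B: triangle coeff Δ(5,2,5) = 1/38610; Σ_t [0,2]: t=0:+1/5760 t=1:−1/720 t=2:+1/2304 = -1/1280; (3j)²=27/1430 [(5 2 5; -1 0 1)], sign=-1
I_A²/I_B² = (56/2145)/(27/1430) = 112/81

112/81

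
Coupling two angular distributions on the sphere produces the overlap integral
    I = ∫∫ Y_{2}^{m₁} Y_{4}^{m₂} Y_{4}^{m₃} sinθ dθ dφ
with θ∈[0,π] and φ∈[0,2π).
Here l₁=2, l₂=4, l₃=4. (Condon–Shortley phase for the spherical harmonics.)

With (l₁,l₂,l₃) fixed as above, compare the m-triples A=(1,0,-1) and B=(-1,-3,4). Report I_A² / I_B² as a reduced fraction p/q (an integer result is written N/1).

l's match ⇒ only the (l;m) 3-j factors differ between A and B.
A: triangle coeff Δ(2,4,4) = 1/13860; Σ_t [0,1]: t=0:+1/96 t=1:−1/72 = -1/288; (3j)²=1/462 [(2 4 4; 1 0 -1)], sign=+1
B: triangle coeff Δ(2,4,4) = 1/13860; Σ_t [1,1]: t=1:−1/1440 = -1/1440; (3j)²=7/165 [(2 4 4; -1 -3 4)], sign=-1
I_A²/I_B² = (1/462)/(7/165) = 5/98

5/98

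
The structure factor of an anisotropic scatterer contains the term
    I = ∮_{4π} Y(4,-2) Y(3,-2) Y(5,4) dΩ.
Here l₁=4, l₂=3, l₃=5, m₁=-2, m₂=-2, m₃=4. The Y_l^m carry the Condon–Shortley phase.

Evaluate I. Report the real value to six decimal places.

0.143343

m-sum 0 ✓  L=12 even ✓  1≤5≤7 ✓
Π(2lᵢ+1) = 9×7×11 = 693
triangle coeff Δ(4,3,5) = 1/180180
Σ_t [0,2]: t=0:+1/576 t=1:−1/144 t=2:+1/576 = -1/288
(3j)²=20/1001 [(4 3 5; 0 0 0)], sign=+1
Σ_t [0,1]: t=0:+1/8640 t=1:−1/2880 = -1/4320
(3j)²=8/429 [(4 3 5; -2 -2 4)], sign=+1
⇒ 4πI² = 480/1859
I = (+1)√(480/1859/(4π)) = 0.14334284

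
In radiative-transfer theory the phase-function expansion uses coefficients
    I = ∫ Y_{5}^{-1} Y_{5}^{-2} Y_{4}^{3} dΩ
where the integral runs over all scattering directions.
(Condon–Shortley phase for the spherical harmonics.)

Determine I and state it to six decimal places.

-0.048522

Rules hold: Σm=0, L=14 even, 0≤4≤10.
N = 11·11·9 = 1089
Δ = 6!·4!·4!/15! = 1/3153150
Racah Σ t=1..5: t=1:−1/69120 t=2:+1/1728 t=3:−1/576 t=4:+1/1728 t=5:−1/69120 = -7/11520
⇒ 3j(5 5 4; 0 0 0)² = 2/143, sgn -1
Racah Σ t=2..3: t=2:+1/6912 t=3:−1/5184 = -1/20736
⇒ 3j(5 5 4; -1 -2 3)² = 5/2574, sgn +1
4πI² = N·(3j₀)²·(3jₘ)² = 5/169
I = -1·√(0.0295858/4π) = -0.04852178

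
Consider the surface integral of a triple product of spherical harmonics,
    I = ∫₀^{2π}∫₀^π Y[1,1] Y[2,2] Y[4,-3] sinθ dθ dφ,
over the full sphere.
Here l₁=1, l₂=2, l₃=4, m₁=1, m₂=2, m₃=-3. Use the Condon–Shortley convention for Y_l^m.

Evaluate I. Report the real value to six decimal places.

0.000000

|1−2|≤4≤1+2 violated ⇒ I = 0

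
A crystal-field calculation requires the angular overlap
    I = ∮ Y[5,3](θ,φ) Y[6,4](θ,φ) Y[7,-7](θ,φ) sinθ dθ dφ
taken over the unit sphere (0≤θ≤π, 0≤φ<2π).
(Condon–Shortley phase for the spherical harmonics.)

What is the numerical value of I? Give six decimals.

Checks pass: Σm=0; 18 even; l₃=7∈[1,11].
(2·5+1)(2·6+1)(2·7+1) = 2145
Δ: 4! 6! 8! / 19! → 1/174594420
sum: t=0:+1/4147200 t=1:−1/207360 t=2:+1/82944 t=3:−1/207360 t=4:+1/4147200 = 1/345600
3j²(5 6 7; 0 0 0) = Δ·Π!·Σ² = 420/46189  (sign -1)
sum: t=2:+1/116121600 = 1/116121600
3j²(5 6 7; 3 4 -7) = Δ·Π!·Σ² = 7/323  (sign +1)
combine: 4πI² = 2145·420/46189·7/323 = 44100/104329
take √, sign -1: I = -0.18340528

-0.183405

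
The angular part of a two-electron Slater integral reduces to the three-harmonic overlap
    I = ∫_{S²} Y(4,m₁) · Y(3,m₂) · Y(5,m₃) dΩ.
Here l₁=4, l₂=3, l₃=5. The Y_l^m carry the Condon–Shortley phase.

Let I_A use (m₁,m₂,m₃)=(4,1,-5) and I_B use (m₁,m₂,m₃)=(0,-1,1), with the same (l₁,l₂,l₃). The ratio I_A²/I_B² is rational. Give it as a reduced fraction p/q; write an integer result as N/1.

588/121

Shared (l₁,l₂,l₃)=(4,3,5): N and (l;000)² cancel in I_A²/I_B².
A: Δ = 2!·6!·4!/13! = 1/180180; Racah Σ t=0..0: t=0:+1/34560 = 1/34560; ⇒ 3j(4 3 5; 4 1 -5)² = 14/429, sgn +1
B: Δ = 2!·6!·4!/13! = 1/180180; Racah Σ t=0..2: t=0:+1/384 t=1:−1/216 t=2:+1/2304 = -11/6912; ⇒ 3j(4 3 5; 0 -1 1)² = 11/1638, sgn -1
I_A²/I_B² = (14/429)/(11/1638) = 588/121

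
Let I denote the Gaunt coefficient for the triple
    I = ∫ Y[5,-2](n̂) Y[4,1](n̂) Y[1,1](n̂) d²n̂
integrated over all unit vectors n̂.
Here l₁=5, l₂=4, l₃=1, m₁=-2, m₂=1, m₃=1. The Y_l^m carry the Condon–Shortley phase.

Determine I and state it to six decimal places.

0.225034

m-sum 0 ✓  L=10 even ✓  1≤1≤9 ✓
Π(2lᵢ+1) = 11×9×3 = 297
triangle coeff Δ(5,4,1) = 1/495
Σ_t [4,4]: t=4:+1/576 = 1/576
(3j)²=5/99 [(5 4 1; 0 0 0)], sign=-1
Σ_t [5,5]: t=5:−1/1440 = -1/1440
(3j)²=7/165 [(5 4 1; -2 1 1)], sign=-1
⇒ 4πI² = 7/11
I = (+1)√(7/11/(4π)) = 0.22503380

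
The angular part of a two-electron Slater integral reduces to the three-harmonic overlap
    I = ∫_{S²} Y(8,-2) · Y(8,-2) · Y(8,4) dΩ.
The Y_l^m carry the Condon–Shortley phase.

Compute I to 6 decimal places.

0.106710

m-sum 0 ✓  L=24 even ✓  0≤8≤16 ✓
Π(2lᵢ+1) = 17×17×17 = 4913
triangle coeff Δ(8,8,8) = 1/236637794250
Σ_t [0,8]: t=0:+1/65548320768000 t=1:−1/128024064000 t=2:+1/2985984000 t=3:−1/373248000 t=4:+1/191102976 t=5:−1/373248000 t=6:+1/2985984000 t=7:−1/128024064000 t=8:+1/65548320768000 = 11/20808990720
(3j)²=490/96577 [(8 8 8; 0 0 0)], sign=+1
Σ_t [2,6]: t=2:+1/33443020800 t=3:−1/2612736000 t=4:+1/1194393600 t=5:−1/2612736000 t=6:+1/33443020800 = 11/83607552000
(3j)²=2772/482885 [(8 8 8; -2 -2 4)], sign=+1
⇒ 4πI² = 4618152/32273761
I = (+1)√(4618152/32273761/(4π)) = 0.10670982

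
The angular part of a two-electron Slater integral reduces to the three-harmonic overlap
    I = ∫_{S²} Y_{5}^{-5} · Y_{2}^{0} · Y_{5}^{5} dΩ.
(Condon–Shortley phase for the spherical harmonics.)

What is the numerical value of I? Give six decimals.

Checks pass: Σm=0; 12 even; l₃=5∈[3,7].
(2·5+1)(2·2+1)(2·5+1) = 605
Δ: 2! 8! 2! / 13! → 1/38610
sum: t=0:+1/2880 t=1:−1/576 t=2:+1/2880 = -1/960
3j²(5 2 5; 0 0 0) = Δ·Π!·Σ² = 10/429  (sign +1)
sum: t=2:+1/161280 = 1/161280
3j²(5 2 5; -5 0 5) = Δ·Π!·Σ² = 15/286  (sign +1)
combine: 4πI² = 605·10/429·15/286 = 125/169
take √, sign +1: I = 0.24260890

0.242609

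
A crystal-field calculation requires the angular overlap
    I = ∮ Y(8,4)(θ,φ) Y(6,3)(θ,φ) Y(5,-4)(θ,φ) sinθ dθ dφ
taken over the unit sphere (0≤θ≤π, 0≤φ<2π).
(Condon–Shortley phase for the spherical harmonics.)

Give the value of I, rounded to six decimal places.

0.000000

4 + 3 − 4 = 3 ≠ 0: azimuthal integral kills it; I = 0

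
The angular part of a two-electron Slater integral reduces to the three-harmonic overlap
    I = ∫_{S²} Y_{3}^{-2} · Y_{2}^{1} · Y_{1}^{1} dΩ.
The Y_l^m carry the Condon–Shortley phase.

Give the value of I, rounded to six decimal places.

Checks pass: Σm=0; 6 even; l₃=1∈[1,5].
(2·3+1)(2·2+1)(2·1+1) = 105
Δ: 4! 2! 0! / 7! → 1/105
sum: t=2:+1/4 = 1/4
3j²(3 2 1; 0 0 0) = Δ·Π!·Σ² = 3/35  (sign -1)
sum: t=3:−1/12 = -1/12
3j²(3 2 1; -2 1 1) = Δ·Π!·Σ² = 2/21  (sign -1)
combine: 4πI² = 105·3/35·2/21 = 6/7
take √, sign +1: I = 0.26116903

0.261169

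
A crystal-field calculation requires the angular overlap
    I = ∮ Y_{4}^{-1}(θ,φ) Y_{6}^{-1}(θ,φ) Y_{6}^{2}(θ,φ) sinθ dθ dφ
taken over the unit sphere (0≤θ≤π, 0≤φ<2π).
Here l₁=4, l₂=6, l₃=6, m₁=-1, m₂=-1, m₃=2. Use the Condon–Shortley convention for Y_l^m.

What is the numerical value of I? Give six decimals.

0.113069

Rules hold: Σm=0, L=16 even, 2≤6≤10.
N = 9·13·13 = 1521
Δ = 4!·4!·8!/17! = 1/15315300
Racah Σ t=0..4: t=0:+1/829440 t=1:−1/25920 t=2:+1/9216 t=3:−1/25920 t=4:+1/829440 = 7/207360
⇒ 3j(4 6 6; 0 0 0)² = 28/2431, sgn +1
Racah Σ t=1..4: t=1:−1/82944 t=2:+1/17280 t=3:−1/34560 t=4:+1/725760 = 53/2903040
⇒ 3j(4 6 6; -1 -1 2)² = 2809/306306, sgn +1
4πI² = N·(3j₀)²·(3jₘ)² = 5618/34969
I = +1·√(0.160657/4π) = 0.11306920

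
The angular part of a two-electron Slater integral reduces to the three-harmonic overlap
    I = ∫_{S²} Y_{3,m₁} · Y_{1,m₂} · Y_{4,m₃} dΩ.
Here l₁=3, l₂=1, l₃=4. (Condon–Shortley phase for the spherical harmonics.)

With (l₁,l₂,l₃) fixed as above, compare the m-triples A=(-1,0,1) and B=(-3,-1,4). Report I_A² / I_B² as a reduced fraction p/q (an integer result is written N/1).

l's match ⇒ only the (l;m) 3-j factors differ between A and B.
A: triangle coeff Δ(3,1,4) = 1/252; Σ_t [0,0]: t=0:+1/48 = 1/48; (3j)²=5/84 [(3 1 4; -1 0 1)], sign=-1
B: triangle coeff Δ(3,1,4) = 1/252; Σ_t [0,0]: t=0:+1/1440 = 1/1440; (3j)²=1/9 [(3 1 4; -3 -1 4)], sign=+1
I_A²/I_B² = (5/84)/(1/9) = 15/28

15/28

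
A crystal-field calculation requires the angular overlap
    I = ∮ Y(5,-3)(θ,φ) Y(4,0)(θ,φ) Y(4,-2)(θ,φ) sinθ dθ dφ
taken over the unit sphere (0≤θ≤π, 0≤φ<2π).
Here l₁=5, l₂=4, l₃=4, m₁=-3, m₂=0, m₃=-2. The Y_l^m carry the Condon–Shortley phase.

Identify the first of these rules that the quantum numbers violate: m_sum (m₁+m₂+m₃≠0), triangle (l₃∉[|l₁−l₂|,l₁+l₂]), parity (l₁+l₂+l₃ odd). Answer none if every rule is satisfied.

m₁+m₂+m₃ = -3 + 0 − 2 = -5  ✗
triangle: |5−4|=1 ≤ l₃=4 ≤ 5+4=9
parity: l₁+l₂+l₃ = 13 is odd

m_sum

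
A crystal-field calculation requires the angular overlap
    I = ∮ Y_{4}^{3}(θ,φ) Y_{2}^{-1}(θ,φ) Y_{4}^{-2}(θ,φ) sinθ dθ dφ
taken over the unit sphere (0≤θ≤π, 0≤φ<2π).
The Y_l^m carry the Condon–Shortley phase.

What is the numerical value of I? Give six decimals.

Checks pass: Σm=0; 10 even; l₃=4∈[2,6].
(2·4+1)(2·2+1)(2·4+1) = 405
Δ: 2! 6! 2! / 11! → 1/13860
sum: t=0:+1/192 t=1:−1/36 t=2:+1/192 = -5/288
3j²(4 2 4; 0 0 0) = Δ·Π!·Σ² = 20/693  (sign -1)
sum: t=0:+1/240 t=1:−1/1440 = 1/288
3j²(4 2 4; 3 -1 -2) = Δ·Π!·Σ² = 5/132  (sign +1)
combine: 4πI² = 405·20/693·5/132 = 375/847
take √, sign -1: I = -0.18770204

-0.187702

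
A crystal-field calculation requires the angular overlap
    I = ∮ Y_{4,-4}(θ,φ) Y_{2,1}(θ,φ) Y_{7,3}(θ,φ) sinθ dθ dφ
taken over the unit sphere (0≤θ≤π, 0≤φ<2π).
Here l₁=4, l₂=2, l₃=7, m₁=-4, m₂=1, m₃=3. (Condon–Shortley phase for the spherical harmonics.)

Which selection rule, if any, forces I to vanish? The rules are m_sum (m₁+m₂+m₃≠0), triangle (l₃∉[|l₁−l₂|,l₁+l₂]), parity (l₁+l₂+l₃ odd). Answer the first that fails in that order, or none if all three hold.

Σmᵢ = 0  ✓
l₃∈[|l₁−l₂|,l₁+l₂]=[2,6], have l₃=7  ✗
Σlᵢ = 13 ⇒ odd

triangle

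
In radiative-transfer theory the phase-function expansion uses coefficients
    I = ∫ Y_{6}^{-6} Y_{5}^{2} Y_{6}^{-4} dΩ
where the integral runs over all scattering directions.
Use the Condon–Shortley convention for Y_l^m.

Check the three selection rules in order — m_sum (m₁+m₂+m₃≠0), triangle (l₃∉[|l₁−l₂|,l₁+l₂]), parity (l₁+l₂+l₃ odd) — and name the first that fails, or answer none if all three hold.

m_sum

m₁+m₂+m₃ = -6 + 2 − 4 = -8  ✗
triangle: |6−5|=1 ≤ l₃=6 ≤ 6+5=11
parity: l₁+l₂+l₃ = 17 is odd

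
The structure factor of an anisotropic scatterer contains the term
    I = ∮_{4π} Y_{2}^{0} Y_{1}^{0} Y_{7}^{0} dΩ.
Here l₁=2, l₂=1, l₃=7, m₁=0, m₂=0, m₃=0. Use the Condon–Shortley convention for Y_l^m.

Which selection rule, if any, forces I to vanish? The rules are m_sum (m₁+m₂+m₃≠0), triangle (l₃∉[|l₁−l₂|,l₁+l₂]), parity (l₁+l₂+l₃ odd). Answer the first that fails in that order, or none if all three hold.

triangle

m₁+m₂+m₃ = 0 + 0 + 0 = 0  ✓
triangle: |2−1|=1 ≤ l₃=7 ≤ 2+1=3  ✗
parity: l₁+l₂+l₃ = 10 is even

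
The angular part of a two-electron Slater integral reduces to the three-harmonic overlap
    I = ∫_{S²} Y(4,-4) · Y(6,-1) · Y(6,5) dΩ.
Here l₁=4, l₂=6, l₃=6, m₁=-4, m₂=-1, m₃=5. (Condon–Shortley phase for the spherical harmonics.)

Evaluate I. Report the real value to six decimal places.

m-sum 0 ✓  L=16 even ✓  2≤6≤10 ✓
Π(2lᵢ+1) = 9×13×13 = 1521
triangle coeff Δ(4,6,6) = 1/15315300
Σ_t [0,4]: t=0:+1/829440 t=1:−1/25920 t=2:+1/9216 t=3:−1/25920 t=4:+1/829440 = 7/207360
(3j)²=28/2431 [(4 6 6; 0 0 0)], sign=+1
Σ_t [4,4]: t=4:+1/2903040 = 1/2903040
(3j)²=5/663 [(4 6 6; -4 -1 5)], sign=-1
⇒ 4πI² = 420/3179
I = (-1)√(420/3179/(4π)) = -0.10253555

-0.102536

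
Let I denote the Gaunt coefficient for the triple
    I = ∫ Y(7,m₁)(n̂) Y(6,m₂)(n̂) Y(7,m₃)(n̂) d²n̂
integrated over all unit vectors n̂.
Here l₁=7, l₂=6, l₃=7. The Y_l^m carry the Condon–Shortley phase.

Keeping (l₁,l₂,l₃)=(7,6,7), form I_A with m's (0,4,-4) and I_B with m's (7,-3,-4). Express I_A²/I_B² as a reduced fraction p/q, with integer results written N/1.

4/715

l's match ⇒ only the (l;m) 3-j factors differ between A and B.
A: triangle coeff Δ(7,6,7) = 1/2444321880; Σ_t [4,6]: t=4:+1/24883200 t=5:−1/20736000 t=6:+1/174182400 = -1/435456000; (3j)²=2/20995 [(7 6 7; 0 4 -4)], sign=+1
B: triangle coeff Δ(7,6,7) = 1/2444321880; Σ_t [0,0]: t=0:+1/1045094400 = 1/1045094400; (3j)²=11/646 [(7 6 7; 7 -3 -4)], sign=-1
I_A²/I_B² = (2/20995)/(11/646) = 4/715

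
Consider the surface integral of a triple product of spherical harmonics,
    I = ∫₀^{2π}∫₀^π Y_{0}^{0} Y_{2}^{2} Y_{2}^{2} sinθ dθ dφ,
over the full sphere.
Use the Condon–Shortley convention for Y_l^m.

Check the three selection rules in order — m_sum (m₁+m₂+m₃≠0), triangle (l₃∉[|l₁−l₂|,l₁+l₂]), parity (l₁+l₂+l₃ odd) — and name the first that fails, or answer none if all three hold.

Σmᵢ = 4  ✗
l₃∈[|l₁−l₂|,l₁+l₂]=[2,2], have l₃=2
Σlᵢ = 4 ⇒ even

m_sum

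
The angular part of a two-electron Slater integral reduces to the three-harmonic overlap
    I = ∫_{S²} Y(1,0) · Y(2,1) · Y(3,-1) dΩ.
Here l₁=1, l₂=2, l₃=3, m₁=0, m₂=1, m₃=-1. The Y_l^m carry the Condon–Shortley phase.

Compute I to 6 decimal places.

m-sum 0 ✓  L=6 even ✓  1≤3≤3 ✓
Π(2lᵢ+1) = 3×5×7 = 105
triangle coeff Δ(1,2,3) = 1/105
Σ_t [0,0]: t=0:+1/4 = 1/4
(3j)²=3/35 [(1 2 3; 0 0 0)], sign=-1
Σ_t [0,0]: t=0:+1/6 = 1/6
(3j)²=8/105 [(1 2 3; 0 1 -1)], sign=+1
⇒ 4πI² = 24/35
I = (-1)√(24/35/(4π)) = -0.23359668

-0.233597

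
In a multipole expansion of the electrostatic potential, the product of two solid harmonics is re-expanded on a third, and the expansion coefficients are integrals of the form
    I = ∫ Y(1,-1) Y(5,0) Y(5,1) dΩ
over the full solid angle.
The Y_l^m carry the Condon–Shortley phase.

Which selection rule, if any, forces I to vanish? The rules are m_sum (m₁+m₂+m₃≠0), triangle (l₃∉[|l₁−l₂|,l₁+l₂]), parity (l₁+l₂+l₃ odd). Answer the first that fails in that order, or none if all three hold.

parity

m₁+m₂+m₃ = -1 + 0 + 1 = 0  ✓
triangle: |1−5|=4 ≤ l₃=5 ≤ 1+5=6  ✓
parity: l₁+l₂+l₃ = 11 is odd  ✗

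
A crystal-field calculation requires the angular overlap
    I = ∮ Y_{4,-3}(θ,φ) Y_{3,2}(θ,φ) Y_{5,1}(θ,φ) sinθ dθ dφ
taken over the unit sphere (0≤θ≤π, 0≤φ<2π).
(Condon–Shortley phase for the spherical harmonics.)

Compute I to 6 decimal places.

0.160929

Rules hold: Σm=0, L=12 even, 1≤5≤7.
N = 9·7·11 = 693
Δ = 2!·6!·4!/13! = 1/180180
Racah Σ t=0..2: t=0:+1/576 t=1:−1/144 t=2:+1/576 = -1/288
⇒ 3j(4 3 5; 0 0 0)² = 20/1001, sgn +1
Racah Σ t=1..2: t=1:−1/17280 t=2:+1/1440 = 11/17280
⇒ 3j(4 3 5; -3 2 1)² = 11/468, sgn +1
4πI² = N·(3j₀)²·(3jₘ)² = 55/169
I = +1·√(0.325444/4π) = 0.16092854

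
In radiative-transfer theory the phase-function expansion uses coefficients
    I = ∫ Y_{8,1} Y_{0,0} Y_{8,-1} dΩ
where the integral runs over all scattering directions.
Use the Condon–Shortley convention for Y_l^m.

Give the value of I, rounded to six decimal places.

Rules hold: Σm=0, L=16 even, 8≤8≤8.
N = 17·1·17 = 289
Δ = 0!·16!·0!/17! = 1/17
Racah Σ t=0..0: t=0:+1/1625702400 = 1/1625702400
⇒ 3j(8 0 8; 0 0 0)² = 1/17, sgn +1
Racah Σ t=0..0: t=0:+1/1828915200 = 1/1828915200
⇒ 3j(8 0 8; 1 0 -1)² = 1/17, sgn -1
4πI² = N·(3j₀)²·(3jₘ)² = 1/1
I = -1·√(1/4π) = -0.28209479

-0.282095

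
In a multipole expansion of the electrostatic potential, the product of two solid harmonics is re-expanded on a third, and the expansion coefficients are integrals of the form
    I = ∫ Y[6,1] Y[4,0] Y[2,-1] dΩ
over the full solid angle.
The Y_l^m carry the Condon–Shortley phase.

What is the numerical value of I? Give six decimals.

Checks pass: Σm=0; 12 even; l₃=2∈[2,10].
(2·6+1)(2·4+1)(2·2+1) = 585
Δ: 8! 4! 0! / 13! → 1/6435
sum: t=4:+1/2304 = 1/2304
3j²(6 4 2; 0 0 0) = Δ·Π!·Σ² = 5/143  (sign +1)
sum: t=4:+1/3456 = 1/3456
3j²(6 4 2; 1 0 -1) = Δ·Π!·Σ² = 35/1287  (sign -1)
combine: 4πI² = 585·5/143·35/1287 = 875/1573
take √, sign -1: I = -0.21039467

-0.210395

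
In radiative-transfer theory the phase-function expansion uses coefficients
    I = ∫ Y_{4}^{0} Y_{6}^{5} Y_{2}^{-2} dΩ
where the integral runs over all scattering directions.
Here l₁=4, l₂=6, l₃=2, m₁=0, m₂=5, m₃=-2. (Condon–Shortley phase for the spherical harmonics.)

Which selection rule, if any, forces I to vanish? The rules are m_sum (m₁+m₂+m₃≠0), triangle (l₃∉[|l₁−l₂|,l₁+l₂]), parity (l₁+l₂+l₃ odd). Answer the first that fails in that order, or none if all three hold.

m₁+m₂+m₃ = 0 + 5 − 2 = 3  ✗
triangle: |4−6|=2 ≤ l₃=2 ≤ 4+6=10
parity: l₁+l₂+l₃ = 12 is even

m_sum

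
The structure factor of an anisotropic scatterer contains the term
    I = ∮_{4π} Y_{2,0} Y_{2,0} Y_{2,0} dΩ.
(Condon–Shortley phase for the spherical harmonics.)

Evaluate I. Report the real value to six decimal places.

0.180224

m-sum 0 ✓  L=6 even ✓  0≤2≤4 ✓
Π(2lᵢ+1) = 5×5×5 = 125
triangle coeff Δ(2,2,2) = 1/630
Σ_t [0,2]: t=0:+1/8 t=1:−1/1 t=2:+1/8 = -3/4
(3j)²=2/35 [(2 2 2; 0 0 0)], sign=-1
(m-triple is (0,0,0) — same symbol as above.)
⇒ 4πI² = 20/49
I = (+1)√(20/49/(4π)) = 0.18022375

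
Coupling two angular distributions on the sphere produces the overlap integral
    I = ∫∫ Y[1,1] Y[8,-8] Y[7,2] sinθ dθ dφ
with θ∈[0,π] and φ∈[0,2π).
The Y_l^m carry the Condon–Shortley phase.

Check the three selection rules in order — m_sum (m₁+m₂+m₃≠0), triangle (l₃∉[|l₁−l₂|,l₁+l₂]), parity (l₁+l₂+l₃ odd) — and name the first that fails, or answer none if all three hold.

Σmᵢ = -5  ✗
l₃∈[|l₁−l₂|,l₁+l₂]=[7,9], have l₃=7
Σlᵢ = 16 ⇒ even

m_sum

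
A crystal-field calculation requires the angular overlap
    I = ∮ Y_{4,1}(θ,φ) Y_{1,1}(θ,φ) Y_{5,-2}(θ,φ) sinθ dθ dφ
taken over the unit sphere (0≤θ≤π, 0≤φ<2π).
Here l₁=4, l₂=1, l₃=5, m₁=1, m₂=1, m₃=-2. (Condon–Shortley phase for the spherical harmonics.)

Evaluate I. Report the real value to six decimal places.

Checks pass: Σm=0; 10 even; l₃=5∈[3,5].
(2·4+1)(2·1+1)(2·5+1) = 297
Δ: 0! 8! 2! / 11! → 1/495
sum: t=0:+1/576 = 1/576
3j²(4 1 5; 0 0 0) = Δ·Π!·Σ² = 5/99  (sign -1)
sum: t=0:+1/1440 = 1/1440
3j²(4 1 5; 1 1 -2) = Δ·Π!·Σ² = 7/165  (sign -1)
combine: 4πI² = 297·5/99·7/165 = 7/11
take √, sign +1: I = 0.22503380

0.225034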